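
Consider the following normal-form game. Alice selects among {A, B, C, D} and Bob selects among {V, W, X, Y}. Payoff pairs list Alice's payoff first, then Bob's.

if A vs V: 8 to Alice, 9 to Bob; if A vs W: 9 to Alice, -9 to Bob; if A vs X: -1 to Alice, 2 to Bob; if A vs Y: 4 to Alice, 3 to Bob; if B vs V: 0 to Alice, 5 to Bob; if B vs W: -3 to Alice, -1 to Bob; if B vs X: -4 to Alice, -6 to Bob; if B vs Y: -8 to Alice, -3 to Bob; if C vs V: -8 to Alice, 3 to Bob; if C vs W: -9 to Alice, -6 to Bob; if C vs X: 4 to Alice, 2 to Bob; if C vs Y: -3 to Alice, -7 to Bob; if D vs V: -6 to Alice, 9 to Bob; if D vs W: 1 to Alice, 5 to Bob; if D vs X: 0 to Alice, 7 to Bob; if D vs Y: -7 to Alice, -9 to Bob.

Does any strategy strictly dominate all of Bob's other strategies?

V

Check whether one of Bob's strategies beats all alternatives regardless of what the opponent does.
V strictly dominates: vs A: 9 > each of {-9, 2, 3}; vs B: 5 > each of {-1, -6, -3}; vs C: 3 > each of {-6, 2, -7}; vs D: 9 > each of {5, 7, -9}.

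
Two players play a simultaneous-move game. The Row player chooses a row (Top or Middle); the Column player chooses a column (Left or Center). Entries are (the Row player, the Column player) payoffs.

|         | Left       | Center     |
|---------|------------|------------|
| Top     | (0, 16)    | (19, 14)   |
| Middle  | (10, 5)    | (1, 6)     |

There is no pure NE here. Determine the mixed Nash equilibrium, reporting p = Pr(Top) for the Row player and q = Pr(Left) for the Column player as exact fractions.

In a mixed NE each player is indifferent between their pure strategies, so the opponent's mix sets the indifference.
The Column player indifferent between Left and Center: p·16 + (1−p)·5 = p·14 + (1−p)·6 ⟹ 5 + 11p = 6 + 8p ⟹ p = 1/3.
The Row player indifferent between Top and Middle: q·0 + (1−q)·19 = q·10 + (1−q)·1 ⟹ 19 + (-19)q = 1 + 9q ⟹ q = 9/14.

p = 1/3, q = 9/14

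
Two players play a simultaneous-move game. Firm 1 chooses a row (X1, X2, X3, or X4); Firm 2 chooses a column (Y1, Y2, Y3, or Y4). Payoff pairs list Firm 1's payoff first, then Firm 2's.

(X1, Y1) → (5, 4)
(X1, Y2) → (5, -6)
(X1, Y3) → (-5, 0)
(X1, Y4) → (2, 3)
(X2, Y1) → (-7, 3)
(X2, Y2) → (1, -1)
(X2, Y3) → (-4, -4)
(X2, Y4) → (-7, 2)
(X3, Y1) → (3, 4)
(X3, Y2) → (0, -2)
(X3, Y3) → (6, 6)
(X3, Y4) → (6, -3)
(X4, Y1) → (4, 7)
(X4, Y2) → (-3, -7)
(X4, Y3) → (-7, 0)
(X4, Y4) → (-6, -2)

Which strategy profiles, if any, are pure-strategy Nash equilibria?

(X1, Y1) and (X3, Y3)

Find each player's best response to every opponent strategy; NE are the intersections.
Firm 1's best responses — vs Y1: X1 (payoff 5); vs Y2: X1 (payoff 5); vs Y3: X3 (payoff 6); vs Y4: X3 (payoff 6).
Firm 2's best responses — vs X1: Y1 (payoff 4); vs X2: Y1 (payoff 3); vs X3: Y3 (payoff 6); vs X4: Y1 (payoff 7).
Mutual best responses occur at (X1, Y1) and (X3, Y3); at each, neither player gains by switching.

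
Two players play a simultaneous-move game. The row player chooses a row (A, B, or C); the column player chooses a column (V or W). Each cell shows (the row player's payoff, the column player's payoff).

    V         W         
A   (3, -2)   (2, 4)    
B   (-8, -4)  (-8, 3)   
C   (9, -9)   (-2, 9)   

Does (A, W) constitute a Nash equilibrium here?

Holding the column player at W: the row player gets 2 from A, versus -8 from B, -2 from C. No profitable deviation for the row player.
Holding the row player at A: the column player gets 4 from W, versus -2 from V. No profitable deviation for the column player either.

Yes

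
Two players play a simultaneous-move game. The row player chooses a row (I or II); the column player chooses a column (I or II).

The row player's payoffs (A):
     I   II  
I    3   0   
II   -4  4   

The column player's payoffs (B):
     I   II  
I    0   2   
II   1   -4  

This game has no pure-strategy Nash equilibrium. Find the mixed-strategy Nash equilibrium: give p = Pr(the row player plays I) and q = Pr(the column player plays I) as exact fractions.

Each player's mixing probability is pinned down by making the *other* player indifferent.
The column player indifferent between I and II: p·0 + (1−p)·1 = p·2 + (1−p)·(-4) ⟹ 1 + (-1)p = (-4) + 6p ⟹ p = 5/7.
The row player indifferent between I and II: q·3 + (1−q)·0 = q·(-4) + (1−q)·4 ⟹ 0 + 3q = 4 + (-8)q ⟹ q = 4/11.

p = 5/7, q = 4/11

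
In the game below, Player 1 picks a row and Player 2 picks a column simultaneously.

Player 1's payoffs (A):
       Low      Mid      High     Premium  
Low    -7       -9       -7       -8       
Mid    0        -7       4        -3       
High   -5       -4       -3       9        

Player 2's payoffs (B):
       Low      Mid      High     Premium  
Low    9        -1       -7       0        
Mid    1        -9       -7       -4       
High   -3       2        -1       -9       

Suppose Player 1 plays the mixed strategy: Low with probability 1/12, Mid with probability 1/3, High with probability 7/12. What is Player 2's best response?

Low

Player 2's best reply maximizes expected payoff against the mix.
Low: (1/12)·9 + (1/3)·1 + (7/12)·(-3) = -2/3
Mid: (1/12)·(-1) + (1/3)·(-9) + (7/12)·2 = -23/12
High: (1/12)·(-7) + (1/3)·(-7) + (7/12)·(-1) = -7/2
Premium: (1/12)·0 + (1/3)·(-4) + (7/12)·(-9) = -79/12
Highest expected payoff is -2/3, from Low.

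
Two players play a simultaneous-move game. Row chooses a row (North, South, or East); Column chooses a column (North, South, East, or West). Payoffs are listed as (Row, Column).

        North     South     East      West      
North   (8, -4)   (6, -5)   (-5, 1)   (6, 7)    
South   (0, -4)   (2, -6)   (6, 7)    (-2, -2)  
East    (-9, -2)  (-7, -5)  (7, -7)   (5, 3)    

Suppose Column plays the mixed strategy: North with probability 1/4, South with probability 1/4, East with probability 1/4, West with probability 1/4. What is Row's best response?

Compute Row's expected payoff from each pure strategy against the given mix.
North: (1/4)·8 + (1/4)·6 + (1/4)·(-5) + (1/4)·6 = 15/4
South: (1/4)·0 + (1/4)·2 + (1/4)·6 + (1/4)·(-2) = 3/2
East: (1/4)·(-9) + (1/4)·(-7) + (1/4)·7 + (1/4)·5 = -1
Highest expected payoff is 15/4, from North.

North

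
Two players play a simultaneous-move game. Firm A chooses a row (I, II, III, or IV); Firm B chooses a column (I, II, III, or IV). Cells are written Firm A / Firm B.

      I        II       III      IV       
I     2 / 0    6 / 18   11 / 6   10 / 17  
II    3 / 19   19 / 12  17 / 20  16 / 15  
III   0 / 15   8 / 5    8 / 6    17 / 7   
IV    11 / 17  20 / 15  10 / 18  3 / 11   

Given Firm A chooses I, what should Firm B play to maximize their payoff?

II

With Firm A fixed at I, Firm B's payoffs are: I → 0, II → 18, III → 6, IV → 17.
The maximum is 18, achieved by II.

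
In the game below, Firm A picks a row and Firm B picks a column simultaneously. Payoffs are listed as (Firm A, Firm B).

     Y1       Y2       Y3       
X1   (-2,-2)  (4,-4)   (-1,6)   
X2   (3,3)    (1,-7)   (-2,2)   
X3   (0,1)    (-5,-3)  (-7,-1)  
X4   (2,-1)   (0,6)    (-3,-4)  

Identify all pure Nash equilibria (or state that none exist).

A profile is a Nash equilibrium when each player is best-responding to the other.
Firm A's best responses — vs Y1: X2 (payoff 3); vs Y2: X1 (payoff 4); vs Y3: X1 (payoff -1).
Firm B's best responses — vs X1: Y3 (payoff 6); vs X2: Y1 (payoff 3); vs X3: Y1 (payoff 1); vs X4: Y2 (payoff 6).
Mutual best responses occur at (X1, Y3) and (X2, Y1); at each, neither player gains by switching.

(X1, Y3) and (X2, Y1)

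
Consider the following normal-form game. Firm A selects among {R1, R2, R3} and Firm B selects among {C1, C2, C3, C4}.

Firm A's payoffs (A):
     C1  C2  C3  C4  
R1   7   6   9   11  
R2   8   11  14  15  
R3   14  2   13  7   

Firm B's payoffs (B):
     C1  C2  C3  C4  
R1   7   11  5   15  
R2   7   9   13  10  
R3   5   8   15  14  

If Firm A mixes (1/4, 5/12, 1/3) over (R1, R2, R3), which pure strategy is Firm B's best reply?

C4

Firm B's best reply maximizes expected payoff against the mix.
C1: (1/4)·7 + (5/12)·7 + (1/3)·5 = 19/3
C2: (1/4)·11 + (5/12)·9 + (1/3)·8 = 55/6
C3: (1/4)·5 + (5/12)·13 + (1/3)·15 = 35/3
C4: (1/4)·15 + (5/12)·10 + (1/3)·14 = 151/12
Highest expected payoff is 151/12, from C4.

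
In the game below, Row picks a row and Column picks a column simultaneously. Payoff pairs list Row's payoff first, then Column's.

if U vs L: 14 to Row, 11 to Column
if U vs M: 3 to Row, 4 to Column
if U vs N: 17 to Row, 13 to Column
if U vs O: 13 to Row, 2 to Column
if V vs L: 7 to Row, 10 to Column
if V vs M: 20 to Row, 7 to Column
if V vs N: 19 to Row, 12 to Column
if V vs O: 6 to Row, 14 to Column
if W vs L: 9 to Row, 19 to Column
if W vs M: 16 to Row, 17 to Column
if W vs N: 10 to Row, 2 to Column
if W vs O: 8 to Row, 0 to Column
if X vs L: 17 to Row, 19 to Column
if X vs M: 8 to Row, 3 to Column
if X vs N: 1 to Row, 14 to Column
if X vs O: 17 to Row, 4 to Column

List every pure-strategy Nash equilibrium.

Check mutual best responses: a cell is a NE iff neither player can gain by unilaterally deviating.
Row's best responses — vs L: X (payoff 17); vs M: V (payoff 20); vs N: V (payoff 19); vs O: X (payoff 17).
Column's best responses — vs U: N (payoff 13); vs V: O (payoff 14); vs W: L (payoff 19); vs X: L (payoff 19).
The only mutual best response is (X, L); neither player gains by switching there.

(X, L)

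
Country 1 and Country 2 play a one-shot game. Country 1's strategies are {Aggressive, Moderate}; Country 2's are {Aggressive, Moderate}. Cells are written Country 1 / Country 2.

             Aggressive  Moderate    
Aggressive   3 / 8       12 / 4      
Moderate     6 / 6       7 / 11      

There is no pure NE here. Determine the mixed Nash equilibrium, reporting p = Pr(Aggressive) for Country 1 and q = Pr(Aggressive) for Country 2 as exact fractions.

p = 5/9, q = 5/8

In a mixed NE each player is indifferent between their pure strategies, so the opponent's mix sets the indifference.
Country 2 indifferent between Aggressive and Moderate: p·8 + (1−p)·6 = p·4 + (1−p)·11 ⟹ 6 + 2p = 11 + (-7)p ⟹ p = 5/9.
Country 1 indifferent between Aggressive and Moderate: q·3 + (1−q)·12 = q·6 + (1−q)·7 ⟹ 12 + (-9)q = 7 + (-1)q ⟹ q = 5/8.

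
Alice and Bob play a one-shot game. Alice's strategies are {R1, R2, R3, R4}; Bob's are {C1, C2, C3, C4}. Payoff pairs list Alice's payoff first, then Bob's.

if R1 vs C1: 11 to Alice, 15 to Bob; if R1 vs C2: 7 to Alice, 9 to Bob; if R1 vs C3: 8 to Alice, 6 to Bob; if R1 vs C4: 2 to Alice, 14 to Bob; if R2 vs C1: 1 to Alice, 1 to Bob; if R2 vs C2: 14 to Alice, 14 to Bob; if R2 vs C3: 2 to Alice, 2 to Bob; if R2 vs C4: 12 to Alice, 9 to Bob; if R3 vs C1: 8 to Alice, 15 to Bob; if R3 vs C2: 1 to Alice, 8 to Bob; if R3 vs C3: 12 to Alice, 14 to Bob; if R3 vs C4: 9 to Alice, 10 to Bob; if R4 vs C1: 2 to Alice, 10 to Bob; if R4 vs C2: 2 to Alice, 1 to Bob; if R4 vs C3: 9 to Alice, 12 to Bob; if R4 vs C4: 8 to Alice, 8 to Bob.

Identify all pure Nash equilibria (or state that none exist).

(R1, C1) and (R2, C2)

A profile is a Nash equilibrium when each player is best-responding to the other.
Alice's best responses — vs C1: R1 (payoff 11); vs C2: R2 (payoff 14); vs C3: R3 (payoff 12); vs C4: R2 (payoff 12).
Bob's best responses — vs R1: C1 (payoff 15); vs R2: C2 (payoff 14); vs R3: C1 (payoff 15); vs R4: C3 (payoff 12).
Mutual best responses occur at (R1, C1) and (R2, C2); at each, neither player gains by switching.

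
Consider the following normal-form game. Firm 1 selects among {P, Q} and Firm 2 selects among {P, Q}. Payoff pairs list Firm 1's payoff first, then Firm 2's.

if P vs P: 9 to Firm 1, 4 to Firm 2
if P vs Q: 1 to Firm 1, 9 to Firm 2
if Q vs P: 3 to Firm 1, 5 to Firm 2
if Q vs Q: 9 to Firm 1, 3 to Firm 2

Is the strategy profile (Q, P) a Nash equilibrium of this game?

No

Holding Firm 2 at P: Firm 1 gets 3 from Q but could get 9 by switching to P. Firm 1 has a profitable deviation.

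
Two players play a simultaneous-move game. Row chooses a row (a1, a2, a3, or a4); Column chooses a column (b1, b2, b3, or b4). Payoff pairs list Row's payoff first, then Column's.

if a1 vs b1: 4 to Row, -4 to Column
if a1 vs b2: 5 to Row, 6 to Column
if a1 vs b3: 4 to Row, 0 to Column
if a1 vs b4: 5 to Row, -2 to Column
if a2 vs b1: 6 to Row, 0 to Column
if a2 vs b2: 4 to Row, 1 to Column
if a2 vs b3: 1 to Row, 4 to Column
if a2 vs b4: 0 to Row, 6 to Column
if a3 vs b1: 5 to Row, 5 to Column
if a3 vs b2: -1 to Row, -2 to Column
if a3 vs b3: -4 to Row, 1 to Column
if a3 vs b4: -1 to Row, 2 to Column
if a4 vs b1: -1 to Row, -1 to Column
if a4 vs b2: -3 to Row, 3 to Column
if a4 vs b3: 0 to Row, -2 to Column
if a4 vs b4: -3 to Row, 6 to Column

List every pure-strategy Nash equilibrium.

A profile is a Nash equilibrium when each player is best-responding to the other.
Row's best responses — vs b1: a2 (payoff 6); vs b2: a1 (payoff 5); vs b3: a1 (payoff 4); vs b4: a1 (payoff 5).
Column's best responses — vs a1: b2 (payoff 6); vs a2: b4 (payoff 6); vs a3: b1 (payoff 5); vs a4: b4 (payoff 6).
The only mutual best response is (a1, b2); neither player gains by switching there.

(a1, b2)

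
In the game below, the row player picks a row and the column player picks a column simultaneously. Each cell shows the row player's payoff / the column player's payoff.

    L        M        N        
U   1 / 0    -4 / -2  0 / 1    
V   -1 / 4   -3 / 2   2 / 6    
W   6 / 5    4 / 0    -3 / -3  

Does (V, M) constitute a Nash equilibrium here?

No

Holding the column player at M: the row player gets -3 from V but could get 4 by switching to W. The row player has a profitable deviation.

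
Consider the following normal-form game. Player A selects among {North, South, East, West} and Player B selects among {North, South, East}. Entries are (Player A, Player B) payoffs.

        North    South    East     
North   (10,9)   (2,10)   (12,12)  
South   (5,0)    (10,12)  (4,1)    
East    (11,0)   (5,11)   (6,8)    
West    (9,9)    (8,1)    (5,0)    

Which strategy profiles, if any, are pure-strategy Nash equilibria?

(North, East) and (South, South)

A profile is a Nash equilibrium when each player is best-responding to the other.
Player A's best responses — vs North: East (payoff 11); vs South: South (payoff 10); vs East: North (payoff 12).
Player B's best responses — vs North: East (payoff 12); vs South: South (payoff 12); vs East: South (payoff 11); vs West: North (payoff 9).
Mutual best responses occur at (North, East) and (South, South); at each, neither player gains by switching.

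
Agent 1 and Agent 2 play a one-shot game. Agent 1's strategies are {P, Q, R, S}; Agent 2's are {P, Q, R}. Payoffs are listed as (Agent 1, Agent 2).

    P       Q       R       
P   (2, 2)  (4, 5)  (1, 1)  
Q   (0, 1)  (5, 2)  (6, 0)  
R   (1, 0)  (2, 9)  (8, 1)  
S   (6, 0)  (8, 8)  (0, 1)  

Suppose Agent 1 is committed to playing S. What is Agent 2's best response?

With Agent 1 fixed at S, Agent 2's payoffs are: P → 0, Q → 8, R → 1.
The maximum is 8, achieved by Q.

Q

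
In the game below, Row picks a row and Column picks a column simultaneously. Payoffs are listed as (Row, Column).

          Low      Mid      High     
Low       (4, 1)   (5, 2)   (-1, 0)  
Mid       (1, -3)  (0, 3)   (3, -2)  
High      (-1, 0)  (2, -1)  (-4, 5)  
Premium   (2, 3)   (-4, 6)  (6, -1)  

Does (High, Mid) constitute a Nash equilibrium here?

No

Holding Column at Mid: Row gets 2 from High but could get 5 by switching to Low. Row has a profitable deviation.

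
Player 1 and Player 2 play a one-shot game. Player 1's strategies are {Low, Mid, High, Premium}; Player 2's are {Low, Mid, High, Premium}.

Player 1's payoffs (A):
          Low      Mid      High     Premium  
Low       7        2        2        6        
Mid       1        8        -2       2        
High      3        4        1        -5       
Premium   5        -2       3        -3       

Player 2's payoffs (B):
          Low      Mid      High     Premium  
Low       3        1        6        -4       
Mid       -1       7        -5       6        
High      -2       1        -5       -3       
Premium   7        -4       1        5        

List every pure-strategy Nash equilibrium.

A profile is a Nash equilibrium when each player is best-responding to the other.
Player 1's best responses — vs Low: Low (payoff 7); vs Mid: Mid (payoff 8); vs High: Premium (payoff 3); vs Premium: Low (payoff 6).
Player 2's best responses — vs Low: High (payoff 6); vs Mid: Mid (payoff 7); vs High: Mid (payoff 1); vs Premium: Low (payoff 7).
The only mutual best response is (Mid, Mid); neither player gains by switching there.

(Mid, Mid)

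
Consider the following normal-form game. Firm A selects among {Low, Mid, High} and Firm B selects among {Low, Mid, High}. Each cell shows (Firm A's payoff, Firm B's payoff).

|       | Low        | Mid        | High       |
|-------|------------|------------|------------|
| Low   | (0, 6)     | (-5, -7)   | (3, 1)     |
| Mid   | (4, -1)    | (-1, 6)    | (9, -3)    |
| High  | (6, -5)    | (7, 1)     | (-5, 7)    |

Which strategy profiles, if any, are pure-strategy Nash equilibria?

Find each player's best response to every opponent strategy; NE are the intersections.
Firm A's best responses — vs Low: High (payoff 6); vs Mid: High (payoff 7); vs High: Mid (payoff 9).
Firm B's best responses — vs Low: Low (payoff 6); vs Mid: Mid (payoff 6); vs High: High (payoff 7).
No cell has both players best-responding. For instance, Firm A's best reply to Low is High, but against High Firm B prefers High over Low.

There is no pure-strategy Nash equilibrium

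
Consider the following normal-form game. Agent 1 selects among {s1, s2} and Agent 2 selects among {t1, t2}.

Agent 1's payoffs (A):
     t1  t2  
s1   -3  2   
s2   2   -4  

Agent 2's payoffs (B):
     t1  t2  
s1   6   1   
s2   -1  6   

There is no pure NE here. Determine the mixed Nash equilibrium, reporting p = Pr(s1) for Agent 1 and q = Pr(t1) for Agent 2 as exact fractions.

Each player's mixing probability is pinned down by making the *other* player indifferent.
Agent 2 indifferent between t1 and t2: p·6 + (1−p)·(-1) = p·1 + (1−p)·6 ⟹ (-1) + 7p = 6 + (-5)p ⟹ p = 7/12.
Agent 1 indifferent between s1 and s2: q·(-3) + (1−q)·2 = q·2 + (1−q)·(-4) ⟹ 2 + (-5)q = (-4) + 6q ⟹ q = 6/11.

p = 7/12, q = 6/11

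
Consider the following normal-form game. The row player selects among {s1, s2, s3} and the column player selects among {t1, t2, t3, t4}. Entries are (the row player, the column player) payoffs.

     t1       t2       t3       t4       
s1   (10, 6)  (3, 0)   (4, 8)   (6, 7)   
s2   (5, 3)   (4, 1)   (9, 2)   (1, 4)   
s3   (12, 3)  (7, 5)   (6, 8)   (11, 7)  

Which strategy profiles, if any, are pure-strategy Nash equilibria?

A profile is a Nash equilibrium when each player is best-responding to the other.
The row player's best responses — vs t1: s3 (payoff 12); vs t2: s3 (payoff 7); vs t3: s2 (payoff 9); vs t4: s3 (payoff 11).
The column player's best responses — vs s1: t3 (payoff 8); vs s2: t4 (payoff 4); vs s3: t3 (payoff 8).
No cell has both players best-responding. For instance, the row player's best reply to t2 is s3, but against s3 the column player prefers t3 over t2.

No pure-strategy Nash equilibrium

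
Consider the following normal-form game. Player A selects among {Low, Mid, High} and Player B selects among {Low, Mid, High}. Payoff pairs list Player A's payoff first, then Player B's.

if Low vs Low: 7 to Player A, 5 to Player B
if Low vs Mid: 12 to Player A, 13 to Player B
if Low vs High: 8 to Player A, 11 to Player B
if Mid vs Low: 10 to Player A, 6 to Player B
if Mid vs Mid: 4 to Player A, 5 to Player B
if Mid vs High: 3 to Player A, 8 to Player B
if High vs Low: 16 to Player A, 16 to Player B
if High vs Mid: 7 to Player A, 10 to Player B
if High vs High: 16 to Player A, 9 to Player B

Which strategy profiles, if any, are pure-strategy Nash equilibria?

A profile is a Nash equilibrium when each player is best-responding to the other.
Player A's best responses — vs Low: High (payoff 16); vs Mid: Low (payoff 12); vs High: High (payoff 16).
Player B's best responses — vs Low: Mid (payoff 13); vs Mid: High (payoff 8); vs High: Low (payoff 16).
Mutual best responses occur at (Low, Mid) and (High, Low); at each, neither player gains by switching.

(Low, Mid) and (High, Low)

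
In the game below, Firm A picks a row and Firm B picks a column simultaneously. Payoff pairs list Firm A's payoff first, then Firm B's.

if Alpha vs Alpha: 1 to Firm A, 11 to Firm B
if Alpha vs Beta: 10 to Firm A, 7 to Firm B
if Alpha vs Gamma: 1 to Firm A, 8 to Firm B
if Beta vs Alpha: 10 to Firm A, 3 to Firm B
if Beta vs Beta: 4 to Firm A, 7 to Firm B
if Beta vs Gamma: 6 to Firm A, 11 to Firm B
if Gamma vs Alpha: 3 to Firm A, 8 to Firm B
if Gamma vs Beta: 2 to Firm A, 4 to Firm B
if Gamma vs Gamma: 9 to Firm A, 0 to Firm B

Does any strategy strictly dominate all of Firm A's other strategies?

None

Check whether one of Firm A's strategies beats all alternatives regardless of what the opponent does.
Alpha is not dominant: against Alpha, Beta gives 10 > 1.
Beta is not dominant: against Beta, Alpha gives 10 > 4.
Gamma is not dominant: against Alpha, Beta gives 10 > 3.
No single strategy is best against every opponent action.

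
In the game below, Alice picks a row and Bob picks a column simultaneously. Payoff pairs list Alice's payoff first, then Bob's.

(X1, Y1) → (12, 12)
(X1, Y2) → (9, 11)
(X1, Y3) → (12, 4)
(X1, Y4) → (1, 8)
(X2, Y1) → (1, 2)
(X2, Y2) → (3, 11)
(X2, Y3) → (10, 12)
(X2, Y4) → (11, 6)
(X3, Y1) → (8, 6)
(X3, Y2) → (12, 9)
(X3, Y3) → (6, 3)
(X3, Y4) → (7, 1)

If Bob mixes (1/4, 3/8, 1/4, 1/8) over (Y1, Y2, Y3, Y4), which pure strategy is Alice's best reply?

Compute Alice's expected payoff from each pure strategy against the given mix.
X1: (1/4)·12 + (3/8)·9 + (1/4)·12 + (1/8)·1 = 19/2
X2: (1/4)·1 + (3/8)·3 + (1/4)·10 + (1/8)·11 = 21/4
X3: (1/4)·8 + (3/8)·12 + (1/4)·6 + (1/8)·7 = 71/8
Highest expected payoff is 19/2, from X1.

X1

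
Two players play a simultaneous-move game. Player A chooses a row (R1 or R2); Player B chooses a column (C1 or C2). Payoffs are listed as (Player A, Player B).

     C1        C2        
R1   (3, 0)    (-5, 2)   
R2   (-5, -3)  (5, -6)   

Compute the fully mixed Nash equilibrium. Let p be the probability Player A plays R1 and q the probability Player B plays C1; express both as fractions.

p = 3/5, q = 5/9

In a mixed NE each player is indifferent between their pure strategies, so the opponent's mix sets the indifference.
Player B indifferent between C1 and C2: p·0 + (1−p)·(-3) = p·2 + (1−p)·(-6) ⟹ (-3) + 3p = (-6) + 8p ⟹ p = 3/5.
Player A indifferent between R1 and R2: q·3 + (1−q)·(-5) = q·(-5) + (1−q)·5 ⟹ (-5) + 8q = 5 + (-10)q ⟹ q = 5/9.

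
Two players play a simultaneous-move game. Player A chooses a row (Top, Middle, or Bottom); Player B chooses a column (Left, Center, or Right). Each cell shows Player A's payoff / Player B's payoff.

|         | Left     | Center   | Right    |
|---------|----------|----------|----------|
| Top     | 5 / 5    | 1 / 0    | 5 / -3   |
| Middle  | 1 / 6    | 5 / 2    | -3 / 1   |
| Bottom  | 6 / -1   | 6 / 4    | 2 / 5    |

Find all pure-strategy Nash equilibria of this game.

There is no pure-strategy Nash equilibrium

Find each player's best response to every opponent strategy; NE are the intersections.
Player A's best responses — vs Left: Bottom (payoff 6); vs Center: Bottom (payoff 6); vs Right: Top (payoff 5).
Player B's best responses — vs Top: Left (payoff 5); vs Middle: Left (payoff 6); vs Bottom: Right (payoff 5).
No cell has both players best-responding. For instance, Player A's best reply to Left is Bottom, but against Bottom Player B prefers Right over Left.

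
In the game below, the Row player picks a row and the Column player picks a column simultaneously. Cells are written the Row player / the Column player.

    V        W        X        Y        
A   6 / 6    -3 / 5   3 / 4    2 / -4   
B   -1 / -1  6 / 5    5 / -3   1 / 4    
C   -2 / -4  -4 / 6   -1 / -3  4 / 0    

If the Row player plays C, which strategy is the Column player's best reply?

W

With the Row player fixed at C, the Column player's payoffs are: V → -4, W → 6, X → -3, Y → 0.
The maximum is 6, achieved by W.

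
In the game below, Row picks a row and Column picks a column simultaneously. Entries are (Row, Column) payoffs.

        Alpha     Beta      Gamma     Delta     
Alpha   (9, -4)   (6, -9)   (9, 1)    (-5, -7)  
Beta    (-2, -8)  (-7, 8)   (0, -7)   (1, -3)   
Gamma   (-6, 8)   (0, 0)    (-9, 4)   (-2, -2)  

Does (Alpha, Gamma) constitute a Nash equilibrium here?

Yes

Holding Column at Gamma: Row gets 9 from Alpha, versus 0 from Beta, -9 from Gamma. No profitable deviation for Row.
Holding Row at Alpha: Column gets 1 from Gamma, versus -4 from Alpha, -9 from Beta, -7 from Delta. No profitable deviation for Column either.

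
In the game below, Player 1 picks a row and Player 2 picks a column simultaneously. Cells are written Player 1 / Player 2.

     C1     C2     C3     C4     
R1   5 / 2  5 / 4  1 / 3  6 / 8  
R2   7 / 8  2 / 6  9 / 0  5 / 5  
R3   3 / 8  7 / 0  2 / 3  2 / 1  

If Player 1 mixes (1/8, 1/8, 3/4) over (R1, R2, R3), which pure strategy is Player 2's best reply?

Player 2's best reply maximizes expected payoff against the mix.
C1: (1/8)·2 + (1/8)·8 + (3/4)·8 = 29/4
C2: (1/8)·4 + (1/8)·6 + (3/4)·0 = 5/4
C3: (1/8)·3 + (1/8)·0 + (3/4)·3 = 21/8
C4: (1/8)·8 + (1/8)·5 + (3/4)·1 = 19/8
Highest expected payoff is 29/4, from C1.

C1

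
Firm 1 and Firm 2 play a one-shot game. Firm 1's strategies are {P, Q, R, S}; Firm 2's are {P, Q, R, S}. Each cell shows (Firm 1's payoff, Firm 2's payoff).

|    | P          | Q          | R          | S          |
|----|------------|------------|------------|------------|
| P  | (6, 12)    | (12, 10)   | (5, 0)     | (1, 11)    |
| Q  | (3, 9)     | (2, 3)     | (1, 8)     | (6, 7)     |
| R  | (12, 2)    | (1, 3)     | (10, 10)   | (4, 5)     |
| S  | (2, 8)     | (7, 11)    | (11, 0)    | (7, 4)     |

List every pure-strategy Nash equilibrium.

Check mutual best responses: a cell is a NE iff neither player can gain by unilaterally deviating.
Firm 1's best responses — vs P: R (payoff 12); vs Q: P (payoff 12); vs R: S (payoff 11); vs S: S (payoff 7).
Firm 2's best responses — vs P: P (payoff 12); vs Q: P (payoff 9); vs R: R (payoff 10); vs S: Q (payoff 11).
No cell has both players best-responding. For instance, Firm 1's best reply to S is S, but against S Firm 2 prefers Q over S.

None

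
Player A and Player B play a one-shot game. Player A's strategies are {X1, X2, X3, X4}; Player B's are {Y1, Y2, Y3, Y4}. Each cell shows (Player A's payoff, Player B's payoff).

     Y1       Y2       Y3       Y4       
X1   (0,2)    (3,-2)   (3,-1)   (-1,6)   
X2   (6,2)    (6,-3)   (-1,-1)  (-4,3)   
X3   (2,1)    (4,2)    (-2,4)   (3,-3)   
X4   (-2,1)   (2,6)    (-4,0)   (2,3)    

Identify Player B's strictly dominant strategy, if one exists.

No strictly dominant strategy

Check whether one of Player B's strategies beats all alternatives regardless of what the opponent does.
Y1 is not dominant: against X1, Y4 gives 6 > 2.
Y2 is not dominant: against X1, Y1 gives 2 > -2.
Y3 is not dominant: against X1, Y1 gives 2 > -1.
Y4 is not dominant: against X3, Y1 gives 1 > -3.
No single strategy is best against every opponent action.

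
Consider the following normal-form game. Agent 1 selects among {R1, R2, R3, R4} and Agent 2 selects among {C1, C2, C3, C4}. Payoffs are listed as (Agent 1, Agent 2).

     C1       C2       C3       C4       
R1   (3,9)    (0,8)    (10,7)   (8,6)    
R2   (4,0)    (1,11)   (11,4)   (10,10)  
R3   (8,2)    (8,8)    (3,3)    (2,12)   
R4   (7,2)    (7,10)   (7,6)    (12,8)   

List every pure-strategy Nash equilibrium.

There is no pure-strategy Nash equilibrium

A profile is a Nash equilibrium when each player is best-responding to the other.
Agent 1's best responses — vs C1: R3 (payoff 8); vs C2: R3 (payoff 8); vs C3: R2 (payoff 11); vs C4: R4 (payoff 12).
Agent 2's best responses — vs R1: C1 (payoff 9); vs R2: C2 (payoff 11); vs R3: C4 (payoff 12); vs R4: C2 (payoff 10).
No cell has both players best-responding. For instance, Agent 1's best reply to C3 is R2, but against R2 Agent 2 prefers C2 over C3.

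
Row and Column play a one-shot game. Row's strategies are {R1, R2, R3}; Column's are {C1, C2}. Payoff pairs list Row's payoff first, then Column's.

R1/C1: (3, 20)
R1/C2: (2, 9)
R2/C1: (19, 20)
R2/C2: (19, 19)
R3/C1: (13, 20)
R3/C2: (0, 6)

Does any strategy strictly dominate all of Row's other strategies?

Check whether one of Row's strategies beats all alternatives regardless of what the opponent does.
R2 strictly dominates: vs C1: 19 > each of {3, 13}; vs C2: 19 > each of {2, 0}.

R2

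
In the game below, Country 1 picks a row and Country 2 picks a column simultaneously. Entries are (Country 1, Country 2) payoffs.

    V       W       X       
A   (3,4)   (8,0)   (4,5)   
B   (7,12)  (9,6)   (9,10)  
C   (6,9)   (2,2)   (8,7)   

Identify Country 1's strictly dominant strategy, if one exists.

Check whether one of Country 1's strategies beats all alternatives regardless of what the opponent does.
B strictly dominates: vs V: 7 > each of {3, 6}; vs W: 9 > each of {8, 2}; vs X: 9 > each of {4, 8}.

B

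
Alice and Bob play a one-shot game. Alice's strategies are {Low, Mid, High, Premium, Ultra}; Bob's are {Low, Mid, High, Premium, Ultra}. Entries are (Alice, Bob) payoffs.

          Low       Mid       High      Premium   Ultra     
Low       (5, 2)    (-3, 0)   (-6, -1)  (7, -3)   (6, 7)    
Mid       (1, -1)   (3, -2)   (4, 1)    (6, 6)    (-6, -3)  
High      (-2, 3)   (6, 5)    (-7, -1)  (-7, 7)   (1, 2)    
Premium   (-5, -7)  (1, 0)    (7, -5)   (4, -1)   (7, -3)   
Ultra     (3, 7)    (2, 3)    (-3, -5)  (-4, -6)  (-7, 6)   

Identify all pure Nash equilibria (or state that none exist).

Check mutual best responses: a cell is a NE iff neither player can gain by unilaterally deviating.
Alice's best responses — vs Low: Low (payoff 5); vs Mid: High (payoff 6); vs High: Premium (payoff 7); vs Premium: Low (payoff 7); vs Ultra: Premium (payoff 7).
Bob's best responses — vs Low: Ultra (payoff 7); vs Mid: Premium (payoff 6); vs High: Premium (payoff 7); vs Premium: Mid (payoff 0); vs Ultra: Low (payoff 7).
No cell has both players best-responding. For instance, Alice's best reply to High is Premium, but against Premium Bob prefers Mid over High.

There is no pure-strategy Nash equilibrium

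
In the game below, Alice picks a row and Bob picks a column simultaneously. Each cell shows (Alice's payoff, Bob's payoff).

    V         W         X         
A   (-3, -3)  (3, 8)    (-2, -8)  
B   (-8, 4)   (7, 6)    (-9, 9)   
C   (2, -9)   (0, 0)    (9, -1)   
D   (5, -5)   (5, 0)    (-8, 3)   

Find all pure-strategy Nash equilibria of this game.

None

Find each player's best response to every opponent strategy; NE are the intersections.
Alice's best responses — vs V: D (payoff 5); vs W: B (payoff 7); vs X: C (payoff 9).
Bob's best responses — vs A: W (payoff 8); vs B: X (payoff 9); vs C: W (payoff 0); vs D: X (payoff 3).
No cell has both players best-responding. For instance, Alice's best reply to W is B, but against B Bob prefers X over W.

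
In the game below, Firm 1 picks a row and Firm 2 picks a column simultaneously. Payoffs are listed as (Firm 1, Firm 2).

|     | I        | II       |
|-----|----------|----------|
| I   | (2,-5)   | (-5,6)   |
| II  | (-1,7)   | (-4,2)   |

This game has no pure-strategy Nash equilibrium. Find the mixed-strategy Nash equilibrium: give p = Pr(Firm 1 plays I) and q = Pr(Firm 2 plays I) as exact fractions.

p = 5/16, q = 1/4

In a mixed NE each player is indifferent between their pure strategies, so the opponent's mix sets the indifference.
Firm 2 indifferent between I and II: p·(-5) + (1−p)·7 = p·6 + (1−p)·2 ⟹ 7 + (-12)p = 2 + 4p ⟹ p = 5/16.
Firm 1 indifferent between I and II: q·2 + (1−q)·(-5) = q·(-1) + (1−q)·(-4) ⟹ (-5) + 7q = (-4) + 3q ⟹ q = 1/4.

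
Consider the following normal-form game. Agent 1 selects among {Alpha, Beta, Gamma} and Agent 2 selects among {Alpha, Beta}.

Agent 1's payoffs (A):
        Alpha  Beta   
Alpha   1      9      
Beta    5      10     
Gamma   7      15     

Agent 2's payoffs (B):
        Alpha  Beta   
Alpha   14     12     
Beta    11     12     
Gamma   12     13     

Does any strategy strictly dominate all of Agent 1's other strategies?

Check whether one of Agent 1's strategies beats all alternatives regardless of what the opponent does.
Gamma strictly dominates: vs Alpha: 7 > each of {1, 5}; vs Beta: 15 > each of {9, 10}.

Gamma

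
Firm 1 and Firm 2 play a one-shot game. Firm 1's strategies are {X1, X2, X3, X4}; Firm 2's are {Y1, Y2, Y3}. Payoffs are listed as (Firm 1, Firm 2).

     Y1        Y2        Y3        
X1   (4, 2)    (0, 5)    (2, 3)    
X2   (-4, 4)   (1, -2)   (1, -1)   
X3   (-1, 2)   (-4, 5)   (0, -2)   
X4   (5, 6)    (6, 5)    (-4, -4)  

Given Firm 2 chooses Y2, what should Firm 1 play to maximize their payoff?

X4

With Firm 2 fixed at Y2, Firm 1's payoffs are: X1 → 0, X2 → 1, X3 → -4, X4 → 6.
The maximum is 6, achieved by X4.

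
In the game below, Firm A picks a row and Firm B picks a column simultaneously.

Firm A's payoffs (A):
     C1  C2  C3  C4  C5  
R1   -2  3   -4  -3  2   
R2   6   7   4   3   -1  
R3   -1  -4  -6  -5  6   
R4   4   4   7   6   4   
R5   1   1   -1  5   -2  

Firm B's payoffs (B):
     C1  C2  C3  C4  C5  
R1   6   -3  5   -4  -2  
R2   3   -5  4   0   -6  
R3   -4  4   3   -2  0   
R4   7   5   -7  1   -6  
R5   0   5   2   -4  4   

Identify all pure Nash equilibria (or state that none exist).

Find each player's best response to every opponent strategy; NE are the intersections.
Firm A's best responses — vs C1: R2 (payoff 6); vs C2: R2 (payoff 7); vs C3: R4 (payoff 7); vs C4: R4 (payoff 6); vs C5: R3 (payoff 6).
Firm B's best responses — vs R1: C1 (payoff 6); vs R2: C3 (payoff 4); vs R3: C2 (payoff 4); vs R4: C1 (payoff 7); vs R5: C2 (payoff 5).
No cell has both players best-responding. For instance, Firm A's best reply to C1 is R2, but against R2 Firm B prefers C3 over C1.

None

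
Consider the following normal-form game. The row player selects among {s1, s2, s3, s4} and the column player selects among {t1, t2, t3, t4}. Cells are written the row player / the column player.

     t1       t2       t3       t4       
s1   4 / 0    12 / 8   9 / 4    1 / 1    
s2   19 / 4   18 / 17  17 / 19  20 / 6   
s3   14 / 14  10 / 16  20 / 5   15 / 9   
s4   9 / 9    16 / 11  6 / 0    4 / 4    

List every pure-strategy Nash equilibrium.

Check mutual best responses: a cell is a NE iff neither player can gain by unilaterally deviating.
The row player's best responses — vs t1: s2 (payoff 19); vs t2: s2 (payoff 18); vs t3: s3 (payoff 20); vs t4: s2 (payoff 20).
The column player's best responses — vs s1: t2 (payoff 8); vs s2: t3 (payoff 19); vs s3: t2 (payoff 16); vs s4: t2 (payoff 11).
No cell has both players best-responding. For instance, the row player's best reply to t1 is s2, but against s2 the column player prefers t3 over t1.

No pure-strategy Nash equilibrium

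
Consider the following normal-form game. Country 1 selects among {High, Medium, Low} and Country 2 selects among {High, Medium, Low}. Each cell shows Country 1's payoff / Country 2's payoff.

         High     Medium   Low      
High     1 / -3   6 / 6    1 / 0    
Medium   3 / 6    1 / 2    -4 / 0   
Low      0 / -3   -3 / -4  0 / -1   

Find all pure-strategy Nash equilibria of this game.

(High, Medium) and (Medium, High)

Check mutual best responses: a cell is a NE iff neither player can gain by unilaterally deviating.
Country 1's best responses — vs High: Medium (payoff 3); vs Medium: High (payoff 6); vs Low: High (payoff 1).
Country 2's best responses — vs High: Medium (payoff 6); vs Medium: High (payoff 6); vs Low: Low (payoff -1).
Mutual best responses occur at (High, Medium) and (Medium, High); at each, neither player gains by switching.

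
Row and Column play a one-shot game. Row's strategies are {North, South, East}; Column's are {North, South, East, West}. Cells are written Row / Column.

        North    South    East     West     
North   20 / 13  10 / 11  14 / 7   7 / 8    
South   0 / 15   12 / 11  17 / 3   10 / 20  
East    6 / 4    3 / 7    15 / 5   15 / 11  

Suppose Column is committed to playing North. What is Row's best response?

North

With Column fixed at North, Row's payoffs are: North → 20, South → 0, East → 6.
The maximum is 20, achieved by North.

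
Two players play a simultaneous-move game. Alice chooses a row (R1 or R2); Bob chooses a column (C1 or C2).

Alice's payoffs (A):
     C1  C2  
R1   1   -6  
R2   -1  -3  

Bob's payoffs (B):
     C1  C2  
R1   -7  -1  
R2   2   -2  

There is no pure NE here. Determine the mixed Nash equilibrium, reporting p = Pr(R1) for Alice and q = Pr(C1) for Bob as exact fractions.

Each player's mixing probability is pinned down by making the *other* player indifferent.
Bob indifferent between C1 and C2: p·(-7) + (1−p)·2 = p·(-1) + (1−p)·(-2) ⟹ 2 + (-9)p = (-2) + 1p ⟹ p = 2/5.
Alice indifferent between R1 and R2: q·1 + (1−q)·(-6) = q·(-1) + (1−q)·(-3) ⟹ (-6) + 7q = (-3) + 2q ⟹ q = 3/5.

p = 2/5, q = 3/5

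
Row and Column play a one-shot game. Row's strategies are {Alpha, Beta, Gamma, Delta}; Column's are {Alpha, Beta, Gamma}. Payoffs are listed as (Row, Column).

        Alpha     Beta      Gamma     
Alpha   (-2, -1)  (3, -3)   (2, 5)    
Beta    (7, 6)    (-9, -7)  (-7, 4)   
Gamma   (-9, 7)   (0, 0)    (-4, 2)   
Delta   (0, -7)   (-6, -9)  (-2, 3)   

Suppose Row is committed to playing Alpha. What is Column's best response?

With Row fixed at Alpha, Column's payoffs are: Alpha → -1, Beta → -3, Gamma → 5.
The maximum is 5, achieved by Gamma.

Gamma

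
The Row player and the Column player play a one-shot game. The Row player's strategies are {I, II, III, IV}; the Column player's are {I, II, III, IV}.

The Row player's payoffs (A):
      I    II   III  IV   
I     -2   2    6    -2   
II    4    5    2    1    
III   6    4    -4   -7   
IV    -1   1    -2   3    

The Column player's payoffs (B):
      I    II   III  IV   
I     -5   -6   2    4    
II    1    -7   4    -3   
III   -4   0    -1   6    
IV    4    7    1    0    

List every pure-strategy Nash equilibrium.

Check mutual best responses: a cell is a NE iff neither player can gain by unilaterally deviating.
The Row player's best responses — vs I: III (payoff 6); vs II: II (payoff 5); vs III: I (payoff 6); vs IV: IV (payoff 3).
The Column player's best responses — vs I: IV (payoff 4); vs II: III (payoff 4); vs III: IV (payoff 6); vs IV: II (payoff 7).
No cell has both players best-responding. For instance, the Row player's best reply to II is II, but against II the Column player prefers III over II.

No pure-strategy Nash equilibrium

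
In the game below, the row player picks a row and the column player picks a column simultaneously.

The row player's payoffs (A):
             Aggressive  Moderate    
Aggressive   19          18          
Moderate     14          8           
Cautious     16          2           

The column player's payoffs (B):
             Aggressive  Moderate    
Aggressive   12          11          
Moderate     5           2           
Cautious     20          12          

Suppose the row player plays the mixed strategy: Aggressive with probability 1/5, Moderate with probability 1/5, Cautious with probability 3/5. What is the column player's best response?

Compute the column player's expected payoff from each pure strategy against the given mix.
Aggressive: (1/5)·12 + (1/5)·5 + (3/5)·20 = 77/5
Moderate: (1/5)·11 + (1/5)·2 + (3/5)·12 = 49/5
Highest expected payoff is 77/5, from Aggressive.

Aggressive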